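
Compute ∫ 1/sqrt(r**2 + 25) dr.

log(r + sqrt(r**2 + 25)) + C

Substitute r = 5·tan(θ), so dr = 5·sec(θ)^2 dθ and the radical becomes sqrt(r**2 + 25) = 5·sec(θ) by the Pythagorean identity.
Integrate the resulting trig expression in θ, then back-substitute tan(θ) = r/5, sec(θ) = sqrt(r**2 + 25)/5 (absorbing any constant into C).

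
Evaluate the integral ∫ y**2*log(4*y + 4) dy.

y**3*log(4*y + 4)/3 - y**3/9 + y**2/6 - y/3 + log(y + 1)/3 + C

Use integration by parts with u = log(4*y + 4), dv = y**2 dy.
Then du = 4/(4*y + 4) dy and v = y**3/3.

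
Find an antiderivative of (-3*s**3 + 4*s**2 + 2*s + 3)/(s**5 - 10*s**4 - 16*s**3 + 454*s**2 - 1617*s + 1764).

Factor the denominator: (s - 7)*(s - 4)*(s - 3)**2*(s + 7).
Partial-fraction decomposition: 607/(7700*(s + 7)) - 241/(100*(s - 3)) - 9/(10*(s - 3)**2) + 39/(11*(s - 4)) - 17/(14*(s - 7)).
Integrate each term; A/(s−a) gives A·log|s−a|; A/(s−a)² gives −A/(s−a).

-17*log(s - 7)/14 + 39*log(s - 4)/11 - 241*log(s - 3)/100 + 607*log(s + 7)/7700 + 9/(10*s - 30) + C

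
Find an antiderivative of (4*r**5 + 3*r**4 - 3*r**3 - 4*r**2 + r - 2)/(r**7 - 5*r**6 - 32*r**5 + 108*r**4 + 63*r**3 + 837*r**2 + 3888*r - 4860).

2608271*log(r - 6)/11026125 - log(r - 1)/6000 + 689*log(r + 3)/11664 - 10357*log(r + 5)/49368 - 58981*log(r**2 + 9)/1377000 + 39833*atan(r/3)/688500 - 34204/(22275*r - 133650) + C

Factor the denominator: (r - 6)**2*(r - 1)*(r + 3)*(r + 5)*(r**2 + 9).
Partial-fraction decomposition: -(58981*r - 119499)/(688500*(r**2 + 9)) - 10357/(49368*(r + 5)) + 689/(11664*(r + 3)) - 1/(6000*(r - 1)) + 2608271/(11026125*(r - 6)) + 34204/(22275*(r - 6)**2).
Integrate each term; A/(r−a) gives A·log|r−a|; the (Br+D)/(r²+p²) term gives a log and an atan.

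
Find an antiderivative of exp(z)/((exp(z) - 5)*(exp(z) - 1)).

log(exp(z) - 5)/4 - log(exp(z) - 1)/4 + C

Let u = e^z, du = e^z dz.
The integral becomes ∫ du/((u-5)(u-1)); decompose into partial fractions.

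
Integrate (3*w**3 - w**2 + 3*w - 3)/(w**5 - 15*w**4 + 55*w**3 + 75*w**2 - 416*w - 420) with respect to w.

Factor the denominator: (w - 7)*(w - 6)*(w - 5)*(w + 1)*(w + 2).
Partial-fraction decomposition: -37/(504*(w + 2)) + 5/(168*(w + 1)) + 181/(42*(w - 5)) - 627/(56*(w - 6)) + 499/(72*(w - 7)).
Integrate each term: A/(w−a) contributes A·log|w−a|.

499*log(w - 7)/72 - 627*log(w - 6)/56 + 181*log(w - 5)/42 + 5*log(w + 1)/168 - 37*log(w + 2)/504 + C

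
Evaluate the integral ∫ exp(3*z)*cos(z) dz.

exp(3*z)*sin(z)/10 + 3*exp(3*z)*cos(z)/10 + C

Let I denote the integral. Integrate by parts with u = cos(z), dv = exp(3*z) dz, so v = exp(3*z)/3: I = exp(3*z)*cos(z)/3 + (1/3)·∫ exp(3*z)*sin(z) dz.
Apply parts again with u = sin(z), dv = exp(3*z) dz: ∫ exp(3*z)*sin(z) dz = exp(3*z)*sin(z)/3 − (1/3)·I. Substituting back brings back I: I = exp(3*z)*sin(z)/9 + exp(3*z)*cos(z)/3 − (1/9)·I.
Solving for I: (1 + 1/9)·I equals the remaining terms, so I = (9/10)·(exp(3*z)*sin(z)/9 + exp(3*z)*cos(z)/3).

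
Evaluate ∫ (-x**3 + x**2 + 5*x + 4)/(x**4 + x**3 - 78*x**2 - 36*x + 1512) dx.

-5273*log(x - 6)/12168 + 113*log(x + 6)/72 - 361*log(x + 7)/169 + 73/(78*x - 468) + C

Factor the denominator: (x - 6)**2*(x + 6)*(x + 7).
Partial-fraction decomposition: -361/(169*(x + 7)) + 113/(72*(x + 6)) - 5273/(12168*(x - 6)) - 73/(78*(x - 6)**2).
Integrate each term; A/(x−a) gives A·log|x−a|; A/(x−a)² gives −A/(x−a).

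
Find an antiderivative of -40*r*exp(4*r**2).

Let u = 4*r**2, so du = (8*r) dr.
Rewriting, the integral becomes -5·∫ e^u du = -5·e^u.
Substituting back, u = 4*r**2.

-5*exp(4*r**2) + C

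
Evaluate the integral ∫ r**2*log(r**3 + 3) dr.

Let u = r**3 + 3, so du = (3*r**2) dr.
The integral becomes (1/3)·∫ log(u) du; integrate by parts with u′=log(u), dv′=du.

r**3*log(r**3 + 3)/3 - r**3/3 + log(r**3 + 3) + C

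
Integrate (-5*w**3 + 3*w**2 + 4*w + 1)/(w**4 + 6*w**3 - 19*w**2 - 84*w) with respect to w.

-log(w)/84 - 255*log(w - 4)/308 + 151*log(w + 3)/84 - 1835*log(w + 7)/308 + C

Factor the denominator: w*(w - 4)*(w + 3)*(w + 7).
Partial-fraction decomposition: -1835/(308*(w + 7)) + 151/(84*(w + 3)) - 255/(308*(w - 4)) - 1/(84*w).
Integrate each term: A/(w−a) contributes A·log|w−a|.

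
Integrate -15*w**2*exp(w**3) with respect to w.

Let u = w**3, so du = (3*w**2) dw.
Rewriting, the integral becomes -5·∫ e^u du = -5·e^u.
Substituting back, u = w**3.

-5*exp(w**3) + C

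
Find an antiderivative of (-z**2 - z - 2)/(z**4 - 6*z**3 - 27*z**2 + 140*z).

-log(z)/70 - 29*log(z - 7)/126 + 11*log(z - 4)/54 + 11*log(z + 5)/270 + C

Factor the denominator: z*(z - 7)*(z - 4)*(z + 5).
Partial-fraction decomposition: 11/(270*(z + 5)) + 11/(54*(z - 4)) - 29/(126*(z - 7)) - 1/(70*z).
Integrate each term: A/(z−a) contributes A·log|z−a|.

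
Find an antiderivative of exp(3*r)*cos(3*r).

exp(3*r)*sin(3*r)/6 + exp(3*r)*cos(3*r)/6 + C

Let I denote the integral. Integrate by parts with u = cos(3*r), dv = exp(3*r) dr, so v = exp(3*r)/3: I = exp(3*r)*cos(3*r)/3 + ∫ exp(3*r)*sin(3*r) dr.
Apply parts again with u = sin(3*r), dv = exp(3*r) dr: ∫ exp(3*r)*sin(3*r) dr = exp(3*r)*sin(3*r)/3 − I. Substituting back brings back I: I = exp(3*r)*sin(3*r)/3 + exp(3*r)*cos(3*r)/3 − I.
Solving for I: (1 + 1)·I equals the remaining terms, so I = (1/2)·(exp(3*r)*sin(3*r)/3 + exp(3*r)*cos(3*r)/3).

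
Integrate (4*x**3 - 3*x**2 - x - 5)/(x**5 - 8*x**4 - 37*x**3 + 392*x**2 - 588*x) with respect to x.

5*log(x)/588 + 1213*log(x - 7)/490 - 745*log(x - 6)/312 + 13*log(x - 2)/360 - 1517*log(x + 7)/11466 + C

Factor the denominator: x*(x - 7)*(x - 6)*(x - 2)*(x + 7).
Partial-fraction decomposition: -1517/(11466*(x + 7)) + 13/(360*(x - 2)) - 745/(312*(x - 6)) + 1213/(490*(x - 7)) + 5/(588*x).
Integrate each term: A/(x−a) contributes A·log|x−a|.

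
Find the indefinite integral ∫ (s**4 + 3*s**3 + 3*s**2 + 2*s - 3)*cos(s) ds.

s**4*sin(s) + 3*s**3*sin(s) + 4*s**3*cos(s) - 9*s**2*sin(s) + 9*s**2*cos(s) - 16*s*sin(s) - 18*s*cos(s) + 15*sin(s) - 16*cos(s) + C

Use integration by parts with u = s**4 + 3*s**3 + 3*s**2 + 2*s - 3, dv = cos(s) ds, so v = sin(s).
Apply parts 4 times (tabular method): alternate signs, differentiate u down to 0, integrate dv up.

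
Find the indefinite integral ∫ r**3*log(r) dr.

r**4*log(r)/4 - r**4/16 + C

Use integration by parts with u = log(r), dv = r**3 dr.
Then du = 1/r dr and v = r**4/4.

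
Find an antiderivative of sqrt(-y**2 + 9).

y*sqrt(-y**2 + 9)/2 + 9*asin(y/3)/2 + C

Substitute y = 3·sin(θ), so dy = 3·cos(θ) dθ and the radical becomes sqrt(-y**2 + 9) = 3·cos(θ) by the Pythagorean identity.
Integrate the resulting trig expression in θ, then back-substitute θ = asin(y/3), sin(θ) = y/3, cos(θ) = sqrt(-y**2 + 9)/3 (absorbing any constant into C).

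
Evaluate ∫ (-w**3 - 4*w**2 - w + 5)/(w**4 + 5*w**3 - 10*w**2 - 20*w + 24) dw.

Factor the denominator: (w - 2)*(w - 1)*(w + 2)*(w + 6).
Partial-fraction decomposition: -83/(224*(w + 6)) - 1/(48*(w + 2)) + 1/(21*(w - 1)) - 21/(32*(w - 2)).
Integrate each term: A/(w−a) contributes A·log|w−a|.

-21*log(w - 2)/32 + log(w - 1)/21 - log(w + 2)/48 - 83*log(w + 6)/224 + C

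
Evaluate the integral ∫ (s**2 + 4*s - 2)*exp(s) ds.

Use integration by parts with u = s**2 + 4*s - 2, dv = exp(s) ds, so v = exp(s).
Apply parts 2 times (tabular method): alternate signs, differentiate u down to 0, integrate dv up.

(s**2 + 2*s - 4)*exp(s) + C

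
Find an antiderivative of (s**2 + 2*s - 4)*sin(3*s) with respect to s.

Use integration by parts with u = s**2 + 2*s - 4, dv = sin(3*s) ds, so v = -cos(3*s)/3.
Apply parts 2 times (tabular method): alternate signs, differentiate u down to 0, integrate dv up.

-s**2*cos(3*s)/3 + 2*s*sin(3*s)/9 - 2*s*cos(3*s)/3 + 2*sin(3*s)/9 + 38*cos(3*s)/27 + C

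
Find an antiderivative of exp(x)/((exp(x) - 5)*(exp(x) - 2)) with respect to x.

Let u = e^x, du = e^x dx.
The integral becomes ∫ du/((u-5)(u-2)); decompose into partial fractions.

log(exp(x) - 5)/3 - log(exp(x) - 2)/3 + C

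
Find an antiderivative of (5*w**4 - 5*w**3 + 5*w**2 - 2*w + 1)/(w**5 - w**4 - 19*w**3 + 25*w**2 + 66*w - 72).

601*log(w - 3)/245 + log(w - 1)/15 - 29*log(w + 2)/30 + 1689*log(w + 4)/490 - 31/(7*w - 21) + C

Factor the denominator: (w - 3)**2*(w - 1)*(w + 2)*(w + 4).
Partial-fraction decomposition: 1689/(490*(w + 4)) - 29/(30*(w + 2)) + 1/(15*(w - 1)) + 601/(245*(w - 3)) + 31/(7*(w - 3)**2).
Integrate each term; A/(w−a) gives A·log|w−a|; A/(w−a)² gives −A/(w−a).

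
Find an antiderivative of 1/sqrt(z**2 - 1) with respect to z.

log(z + sqrt(z**2 - 1)) + C

Substitute z = sec(θ), so dz = sec(θ)*tan(θ) dθ and the radical becomes sqrt(z**2 - 1) = tan(θ) by the Pythagorean identity.
Integrate the resulting trig expression in θ, then back-substitute sec(θ) = z, tan(θ) = sqrt(z**2 - 1) (absorbing any constant into C).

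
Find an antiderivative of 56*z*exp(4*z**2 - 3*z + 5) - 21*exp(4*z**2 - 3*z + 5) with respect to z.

Let u = 4*z**2 - 3*z + 5, so du = (8*z - 3) dz.
Rewriting, the integral becomes 7·∫ e^u du = 7·e^u.
Substituting back, u = 4*z**2 - 3*z + 5.

7*exp(4*z**2 - 3*z + 5) + C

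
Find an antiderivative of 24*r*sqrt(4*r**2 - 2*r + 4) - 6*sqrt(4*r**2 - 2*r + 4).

2*(4*r**2 - 2*r + 4)**(3/2) + C

Let u = 4*r**2 - 2*r + 4, so du = (8*r - 2) dr.
Rewriting, the integral becomes 3·∫ √u du = 3·(2/3)u^(3/2).
Substituting back, u = 4*r**2 - 2*r + 4.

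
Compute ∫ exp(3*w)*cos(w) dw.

exp(3*w)*sin(w)/10 + 3*exp(3*w)*cos(w)/10 + C

Let I denote the integral. Integrate by parts with u = cos(w), dv = exp(3*w) dw, so v = exp(3*w)/3: I = exp(3*w)*cos(w)/3 + (1/3)·∫ exp(3*w)*sin(w) dw.
Apply parts again with u = sin(w), dv = exp(3*w) dw: ∫ exp(3*w)*sin(w) dw = exp(3*w)*sin(w)/3 − (1/3)·I. Substituting back brings back I: I = exp(3*w)*sin(w)/9 + exp(3*w)*cos(w)/3 − (1/9)·I.
Solving for I: (1 + 1/9)·I equals the remaining terms, so I = (9/10)·(exp(3*w)*sin(w)/9 + exp(3*w)*cos(w)/3).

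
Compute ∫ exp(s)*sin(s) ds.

exp(s)*sin(s)/2 - exp(s)*cos(s)/2 + C

Let I denote the integral. Integrate by parts with u = sin(s), dv = exp(s) ds, so v = exp(s): I = exp(s)*sin(s) − ∫ exp(s)*cos(s) ds.
Apply parts again with u = cos(s), dv = exp(s) ds: ∫ exp(s)*cos(s) ds = exp(s)*cos(s) + I. Substituting back brings back I: I = exp(s)*sin(s) - exp(s)*cos(s) − I.
Solving for I: (1 + 1)·I equals the remaining terms, so I = (1/2)·(exp(s)*sin(s) - exp(s)*cos(s)).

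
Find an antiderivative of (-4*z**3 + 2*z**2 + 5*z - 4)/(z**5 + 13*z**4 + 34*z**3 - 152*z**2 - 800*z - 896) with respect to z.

-13*log(z - 4)/264 - 13*log(z + 2)/60 - 21*log(z + 4)/8 + 159*log(z + 7)/55 - 11/(2*z + 8) + C

Factor the denominator: (z - 4)*(z + 2)*(z + 4)**2*(z + 7).
Partial-fraction decomposition: 159/(55*(z + 7)) - 21/(8*(z + 4)) + 11/(2*(z + 4)**2) - 13/(60*(z + 2)) - 13/(264*(z - 4)).
Integrate each term; A/(z−a) gives A·log|z−a|; A/(z−a)² gives −A/(z−a).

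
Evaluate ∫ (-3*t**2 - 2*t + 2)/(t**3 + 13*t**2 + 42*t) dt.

Factor the denominator: t*(t + 6)*(t + 7).
Partial-fraction decomposition: -131/(7*(t + 7)) + 47/(3*(t + 6)) + 1/(21*t).
Integrate each term: A/(t−a) contributes A·log|t−a|.

log(t)/21 + 47*log(t + 6)/3 - 131*log(t + 7)/7 + C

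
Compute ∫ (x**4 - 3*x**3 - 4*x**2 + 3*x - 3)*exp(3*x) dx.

Use integration by parts with u = x**4 - 3*x**3 - 4*x**2 + 3*x - 3, dv = exp(3*x) dx, so v = exp(3*x)/3.
Apply parts 4 times (tabular method): alternate signs, differentiate u down to 0, integrate dv up.

(27*x**4 - 117*x**3 + 9*x**2 + 75*x - 106)*exp(3*x)/81 + C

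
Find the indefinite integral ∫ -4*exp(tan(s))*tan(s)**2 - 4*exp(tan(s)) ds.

-4*exp(tan(s)) + C

Let u = tan(s), so du = (tan(s)**2 + 1) ds.
Rewriting, the integral becomes -4·∫ e^u du = -4·e^u.
Substituting back, u = tan(s).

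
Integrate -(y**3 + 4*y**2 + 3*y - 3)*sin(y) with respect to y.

Use integration by parts with u = y**3 + 4*y**2 + 3*y - 3, dv = -sin(y) dy, so v = cos(y).
Apply parts 3 times (tabular method): alternate signs, differentiate u down to 0, integrate dv up.

y**3*cos(y) - 3*y**2*sin(y) + 4*y**2*cos(y) - 8*y*sin(y) - 3*y*cos(y) + 3*sin(y) - 11*cos(y) + C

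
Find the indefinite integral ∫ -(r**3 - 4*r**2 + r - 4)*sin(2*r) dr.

r**3*cos(2*r)/2 - 3*r**2*sin(2*r)/4 - 2*r**2*cos(2*r) + 2*r*sin(2*r) - r*cos(2*r)/4 + sin(2*r)/8 - cos(2*r) + C

Use integration by parts with u = r**3 - 4*r**2 + r - 4, dv = -sin(2*r) dr, so v = cos(2*r)/2.
Apply parts 3 times (tabular method): alternate signs, differentiate u down to 0, integrate dv up.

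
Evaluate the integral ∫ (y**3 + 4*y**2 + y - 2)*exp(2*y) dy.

(4*y**3 + 10*y**2 - 6*y - 5)*exp(2*y)/8 + C

Use integration by parts with u = y**3 + 4*y**2 + y - 2, dv = exp(2*y) dy, so v = exp(2*y)/2.
Apply parts 3 times (tabular method): alternate signs, differentiate u down to 0, integrate dv up.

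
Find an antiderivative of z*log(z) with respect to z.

z**2*log(z)/2 - z**2/4 + C

Use integration by parts with u = log(z), dv = z dz.
Then du = 1/z dz and v = z**2/2.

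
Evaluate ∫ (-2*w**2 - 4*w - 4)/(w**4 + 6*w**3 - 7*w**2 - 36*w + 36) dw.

-log(w - 2)/2 + 5*log(w - 1)/14 - log(w + 3)/6 + 13*log(w + 6)/42 + C

Factor the denominator: (w - 2)*(w - 1)*(w + 3)*(w + 6).
Partial-fraction decomposition: 13/(42*(w + 6)) - 1/(6*(w + 3)) + 5/(14*(w - 1)) - 1/(2*(w - 2)).
Integrate each term: A/(w−a) contributes A·log|w−a|.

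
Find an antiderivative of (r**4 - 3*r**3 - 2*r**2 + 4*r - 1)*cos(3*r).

Use integration by parts with u = r**4 - 3*r**3 - 2*r**2 + 4*r - 1, dv = cos(3*r) dr, so v = sin(3*r)/3.
Apply parts 4 times (tabular method): alternate signs, differentiate u down to 0, integrate dv up.

r**4*sin(3*r)/3 - r**3*sin(3*r) + 4*r**3*cos(3*r)/9 - 10*r**2*sin(3*r)/9 - r**2*cos(3*r) + 2*r*sin(3*r) - 20*r*cos(3*r)/27 - 7*sin(3*r)/81 + 2*cos(3*r)/3 + C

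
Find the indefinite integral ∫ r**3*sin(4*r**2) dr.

-r**2*cos(4*r**2)/8 + sin(4*r**2)/32 + C

Let u = r², du = 2r dr; rewrite as (1/2)∫ u^1·sin(4u) du.
Now integrate by parts 1 time.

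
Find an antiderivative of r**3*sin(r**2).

Let u = r², du = 2r dr; rewrite as (1/2)∫ u^1·sin(1u) du.
Now integrate by parts 1 time.

-r**2*cos(r**2)/2 + sin(r**2)/2 + C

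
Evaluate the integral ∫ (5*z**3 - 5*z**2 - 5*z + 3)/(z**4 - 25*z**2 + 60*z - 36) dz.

Factor the denominator: (z - 3)*(z - 2)*(z - 1)*(z + 6).
Partial-fraction decomposition: 409/(168*(z + 6)) - 1/(7*(z - 1)) - 13/(8*(z - 2)) + 13/(3*(z - 3)).
Integrate each term: A/(z−a) contributes A·log|z−a|.

13*log(z - 3)/3 - 13*log(z - 2)/8 - log(z - 1)/7 + 409*log(z + 6)/168 + C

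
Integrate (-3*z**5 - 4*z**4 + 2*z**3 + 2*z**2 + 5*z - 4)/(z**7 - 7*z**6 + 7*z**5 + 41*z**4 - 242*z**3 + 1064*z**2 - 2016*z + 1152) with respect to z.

Factor the denominator: (z - 4)**2*(z - 2)*(z - 1)*(z + 4)*(z**2 + 9).
Partial-fraction decomposition: (19*z + 47)/(125*(z**2 + 9)) + 241/(6000*(z + 4)) + 1/(225*(z - 1)) - 5/(12*(z - 2)) + 3961/(18000*(z - 4)) - 49/(15*(z - 4)**2).
Integrate each term; A/(z−a) gives A·log|z−a|; the (Bz+D)/(z²+p²) term gives a log and an atan.

3961*log(z - 4)/18000 - 5*log(z - 2)/12 + log(z - 1)/225 + 241*log(z + 4)/6000 + 19*log(z**2 + 9)/250 + 47*atan(z/3)/375 + 49/(15*z - 60) + C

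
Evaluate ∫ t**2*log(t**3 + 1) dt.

Let u = t**3 + 1, so du = (3*t**2) dt.
The integral becomes (1/3)·∫ log(u) du; integrate by parts with u′=log(u), dv′=du.

t**3*log(t**3 + 1)/3 - t**3/3 + log(t**3 + 1)/3 + C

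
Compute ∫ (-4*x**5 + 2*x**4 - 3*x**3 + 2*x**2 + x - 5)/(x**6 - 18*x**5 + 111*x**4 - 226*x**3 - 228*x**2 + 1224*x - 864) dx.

1104173*log(x - 6)/28800 - 3745*log(x - 4)/72 + 175*log(x - 3)/18 - 7*log(x - 1)/450 - 37*log(x + 2)/1152 + 29087/(240*x - 1440) + C

Factor the denominator: (x - 6)**2*(x - 4)*(x - 3)*(x - 1)*(x + 2).
Partial-fraction decomposition: -37/(1152*(x + 2)) - 7/(450*(x - 1)) + 175/(18*(x - 3)) - 3745/(72*(x - 4)) + 1104173/(28800*(x - 6)) - 29087/(240*(x - 6)**2).
Integrate each term; A/(x−a) gives A·log|x−a|; A/(x−a)² gives −A/(x−a).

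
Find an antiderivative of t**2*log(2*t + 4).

Use integration by parts with u = log(2*t + 4), dv = t**2 dt.
Then du = 2/(2*t + 4) dt and v = t**3/3.

t**3*log(2*t + 4)/3 - t**3/9 + t**2/3 - 4*t/3 + 8*log(t + 2)/3 + C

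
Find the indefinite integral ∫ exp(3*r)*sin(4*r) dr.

3*exp(3*r)*sin(4*r)/25 - 4*exp(3*r)*cos(4*r)/25 + C

Let I denote the integral. Integrate by parts with u = sin(4*r), dv = exp(3*r) dr, so v = exp(3*r)/3: I = exp(3*r)*sin(4*r)/3 − (4/3)·∫ exp(3*r)*cos(4*r) dr.
Apply parts again with u = cos(4*r), dv = exp(3*r) dr: ∫ exp(3*r)*cos(4*r) dr = exp(3*r)*cos(4*r)/3 + (4/3)·I. Substituting back brings back I: I = exp(3*r)*sin(4*r)/3 - 4*exp(3*r)*cos(4*r)/9 − (16/9)·I.
Solving for I: (1 + 16/9)·I equals the remaining terms, so I = (9/25)·(exp(3*r)*sin(4*r)/3 - 4*exp(3*r)*cos(4*r)/9).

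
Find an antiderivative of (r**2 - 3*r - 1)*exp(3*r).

Use integration by parts with u = r**2 - 3*r - 1, dv = exp(3*r) dr, so v = exp(3*r)/3.
Apply parts 2 times (tabular method): alternate signs, differentiate u down to 0, integrate dv up.

(9*r**2 - 33*r + 2)*exp(3*r)/27 + C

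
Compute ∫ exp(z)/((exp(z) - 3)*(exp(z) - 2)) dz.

log(exp(z) - 3) - log(exp(z) - 2) + C

Let u = e^z, du = e^z dz.
The integral becomes ∫ du/((u-2)(u-3)); decompose into partial fractions.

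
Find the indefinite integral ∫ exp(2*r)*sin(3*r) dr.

2*exp(2*r)*sin(3*r)/13 - 3*exp(2*r)*cos(3*r)/13 + C

Let I denote the integral. Integrate by parts with u = sin(3*r), dv = exp(2*r) dr, so v = exp(2*r)/2: I = exp(2*r)*sin(3*r)/2 − (3/2)·∫ exp(2*r)*cos(3*r) dr.
Apply parts again with u = cos(3*r), dv = exp(2*r) dr: ∫ exp(2*r)*cos(3*r) dr = exp(2*r)*cos(3*r)/2 + (3/2)·I. Substituting back brings back I: I = exp(2*r)*sin(3*r)/2 - 3*exp(2*r)*cos(3*r)/4 − (9/4)·I.
Solving for I: (1 + 9/4)·I equals the remaining terms, so I = (4/13)·(exp(2*r)*sin(3*r)/2 - 3*exp(2*r)*cos(3*r)/4).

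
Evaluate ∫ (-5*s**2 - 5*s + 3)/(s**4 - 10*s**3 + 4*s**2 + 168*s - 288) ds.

149*log(s - 6)/800 - 9*log(s - 2)/32 + 19*log(s + 4)/200 + 207/(40*s - 240) + C

Factor the denominator: (s - 6)**2*(s - 2)*(s + 4).
Partial-fraction decomposition: 19/(200*(s + 4)) - 9/(32*(s - 2)) + 149/(800*(s - 6)) - 207/(40*(s - 6)**2).
Integrate each term; A/(s−a) gives A·log|s−a|; A/(s−a)² gives −A/(s−a).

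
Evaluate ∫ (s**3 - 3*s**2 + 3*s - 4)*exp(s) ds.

Use integration by parts with u = s**3 - 3*s**2 + 3*s - 4, dv = exp(s) ds, so v = exp(s).
Apply parts 3 times (tabular method): alternate signs, differentiate u down to 0, integrate dv up.

(s**3 - 6*s**2 + 15*s - 19)*exp(s) + C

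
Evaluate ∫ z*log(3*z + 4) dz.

Use integration by parts with u = log(3*z + 4), dv = z dz.
Then du = 3/(3*z + 4) dz and v = z**2/2.

z**2*log(3*z + 4)/2 - z**2/4 + 2*z/3 - 8*log(3*z + 4)/9 + C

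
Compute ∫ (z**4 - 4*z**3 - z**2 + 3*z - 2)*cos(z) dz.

z**4*sin(z) - 4*z**3*sin(z) + 4*z**3*cos(z) - 13*z**2*sin(z) - 12*z**2*cos(z) + 27*z*sin(z) - 26*z*cos(z) + 24*sin(z) + 27*cos(z) + C

Use integration by parts with u = z**4 - 4*z**3 - z**2 + 3*z - 2, dv = cos(z) dz, so v = sin(z).
Apply parts 4 times (tabular method): alternate signs, differentiate u down to 0, integrate dv up.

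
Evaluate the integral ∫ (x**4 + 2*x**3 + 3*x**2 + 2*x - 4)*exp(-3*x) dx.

Use integration by parts with u = x**4 + 2*x**3 + 3*x**2 + 2*x - 4, dv = exp(-3*x) dx, so v = -exp(-3*x)/3.
Apply parts 4 times (tabular method): alternate signs, differentiate u down to 0, integrate dv up.

(-27*x**4 - 90*x**3 - 171*x**2 - 168*x + 52)*exp(-3*x)/81 + C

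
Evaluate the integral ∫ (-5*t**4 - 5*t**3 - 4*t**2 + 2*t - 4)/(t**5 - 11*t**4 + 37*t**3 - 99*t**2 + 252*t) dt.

Factor the denominator: t*(t - 7)*(t - 4)*(t**2 + 9).
Partial-fraction decomposition: (1174*t - 2889)/(1305*(t**2 + 9)) + 83/(15*(t - 4)) - 6953/(609*(t - 7)) - 1/(63*t).
Integrate each term; A/(t−a) gives A·log|t−a|; the (Bt+D)/(t²+p²) term gives a log and an atan.

-log(t)/63 - 6953*log(t - 7)/609 + 83*log(t - 4)/15 + 587*log(t**2 + 9)/1305 - 107*atan(t/3)/145 + C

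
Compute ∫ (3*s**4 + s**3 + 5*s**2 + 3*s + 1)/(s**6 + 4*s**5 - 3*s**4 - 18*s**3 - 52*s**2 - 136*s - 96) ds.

5*log(s - 3)/28 - log(s + 1)/12 + 11*log(s + 2)/16 - 773*log(s + 4)/840 + 11*log(s**2 + 4)/160 + 3*atan(s/2)/80 + C

Factor the denominator: (s - 3)*(s + 1)*(s + 2)*(s + 4)*(s**2 + 4).
Partial-fraction decomposition: (11*s + 6)/(80*(s**2 + 4)) - 773/(840*(s + 4)) + 11/(16*(s + 2)) - 1/(12*(s + 1)) + 5/(28*(s - 3)).
Integrate each term; A/(s−a) gives A·log|s−a|; the (Bs+D)/(s²+p²) term gives a log and an atan.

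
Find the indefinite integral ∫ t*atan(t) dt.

Use integration by parts with u = arctan(t), dv = t dt.
Then du = 1/(t**2 + 1) dt.

t**2*atan(t)/2 - t/2 + atan(t)/2 + C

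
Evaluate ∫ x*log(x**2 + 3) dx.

x**2*log(x**2 + 3)/2 - x**2/2 + 3*log(x**2 + 3)/2 + C

Let u = x**2 + 3, so du = (2*x) dx.
The integral becomes (1/2)·∫ log(u) du; integrate by parts with u′=log(u), dv′=du.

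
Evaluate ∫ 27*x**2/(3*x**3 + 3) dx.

3*log(3*x**3 + 3) + C

Let u = 3*x**3 + 3, so du = (9*x**2) dx.
Rewriting, the integral becomes 3·∫ 1/u du = 3·log(u).
Substituting back, u = 3*x**3 + 3.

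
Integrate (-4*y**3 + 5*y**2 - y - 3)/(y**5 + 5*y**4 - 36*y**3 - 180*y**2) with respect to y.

log(y)/450 - 7*log(y - 6)/48 - 57*log(y + 5)/25 + 349*log(y + 6)/144 - 1/(60*y) + C

Factor the denominator: y**2*(y - 6)*(y + 5)*(y + 6).
Partial-fraction decomposition: 349/(144*(y + 6)) - 57/(25*(y + 5)) - 7/(48*(y - 6)) + 1/(450*y) + 1/(60*y**2).
Integrate each term; A/(y−a) gives A·log|y−a|; A/(y−a)² gives −A/(y−a).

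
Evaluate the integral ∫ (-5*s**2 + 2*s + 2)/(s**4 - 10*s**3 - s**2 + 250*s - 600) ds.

-83*log(s - 6)/11 + 113*log(s - 5)/10 - 35*log(s - 4)/9 + 133*log(s + 5)/990 + C

Factor the denominator: (s - 6)*(s - 5)*(s - 4)*(s + 5).
Partial-fraction decomposition: 133/(990*(s + 5)) - 35/(9*(s - 4)) + 113/(10*(s - 5)) - 83/(11*(s - 6)).
Integrate each term: A/(s−a) contributes A·log|s−a|.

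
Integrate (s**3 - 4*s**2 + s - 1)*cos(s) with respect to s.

s**3*sin(s) - 4*s**2*sin(s) + 3*s**2*cos(s) - 5*s*sin(s) - 8*s*cos(s) + 7*sin(s) - 5*cos(s) + C

Use integration by parts with u = s**3 - 4*s**2 + s - 1, dv = cos(s) ds, so v = sin(s).
Apply parts 3 times (tabular method): alternate signs, differentiate u down to 0, integrate dv up.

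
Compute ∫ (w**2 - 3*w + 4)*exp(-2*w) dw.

Use integration by parts with u = w**2 - 3*w + 4, dv = exp(-2*w) dw, so v = -exp(-2*w)/2.
Apply parts 2 times (tabular method): alternate signs, differentiate u down to 0, integrate dv up.

(-w**2 + 2*w - 3)*exp(-2*w)/2 + C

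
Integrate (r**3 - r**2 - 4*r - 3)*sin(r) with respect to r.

Use integration by parts with u = r**3 - r**2 - 4*r - 3, dv = sin(r) dr, so v = -cos(r).
Apply parts 3 times (tabular method): alternate signs, differentiate u down to 0, integrate dv up.

-r**3*cos(r) + 3*r**2*sin(r) + r**2*cos(r) - 2*r*sin(r) + 10*r*cos(r) - 10*sin(r) + cos(r) + C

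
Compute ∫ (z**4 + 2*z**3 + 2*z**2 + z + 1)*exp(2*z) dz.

Use integration by parts with u = z**4 + 2*z**3 + 2*z**2 + z + 1, dv = exp(2*z) dz, so v = exp(2*z)/2.
Apply parts 4 times (tabular method): alternate signs, differentiate u down to 0, integrate dv up.

(2*z**4 + 4*z**2 - 2*z + 3)*exp(2*z)/4 + C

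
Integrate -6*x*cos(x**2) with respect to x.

-3*sin(x**2) + C

Let u = x**2, so du = (2*x) dx.
Rewriting, the integral becomes -3·∫ cos(u) du = -3·sin(u).
Substituting back, u = x**2.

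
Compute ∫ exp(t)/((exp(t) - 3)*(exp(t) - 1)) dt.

log(exp(t) - 3)/2 - log(exp(t) - 1)/2 + C

Let u = e^t, du = e^t dt.
The integral becomes ∫ du/((u-3)(u-1)); decompose into partial fractions.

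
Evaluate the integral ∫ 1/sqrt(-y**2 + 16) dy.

asin(y/4) + C

Substitute y = 4·sin(θ), so dy = 4·cos(θ) dθ and the radical becomes sqrt(-y**2 + 16) = 4·cos(θ) by the Pythagorean identity.
Integrate the resulting trig expression in θ, then back-substitute θ = asin(y/4), sin(θ) = y/4, cos(θ) = sqrt(-y**2 + 16)/4 (absorbing any constant into C).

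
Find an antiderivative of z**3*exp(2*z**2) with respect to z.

(2*z**2 - 1)*exp(2*z**2)/8 + C

Let u = z², du = 2z dz; rewrite as (1/2)∫ u^1·exp(2u) du.
Now integrate by parts 1 time.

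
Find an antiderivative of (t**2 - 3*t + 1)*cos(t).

Use integration by parts with u = t**2 - 3*t + 1, dv = cos(t) dt, so v = sin(t).
Apply parts 2 times (tabular method): alternate signs, differentiate u down to 0, integrate dv up.

t**2*sin(t) - 3*t*sin(t) + 2*t*cos(t) - sin(t) - 3*cos(t) + C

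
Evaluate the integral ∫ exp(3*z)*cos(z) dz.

exp(3*z)*sin(z)/10 + 3*exp(3*z)*cos(z)/10 + C

Let I denote the integral. Integrate by parts with u = cos(z), dv = exp(3*z) dz, so v = exp(3*z)/3: I = exp(3*z)*cos(z)/3 + (1/3)·∫ exp(3*z)*sin(z) dz.
Apply parts again with u = sin(z), dv = exp(3*z) dz: ∫ exp(3*z)*sin(z) dz = exp(3*z)*sin(z)/3 − (1/3)·I. Substituting back brings back I: I = exp(3*z)*sin(z)/9 + exp(3*z)*cos(z)/3 − (1/9)·I.
Solving for I: (1 + 1/9)·I equals the remaining terms, so I = (9/10)·(exp(3*z)*sin(z)/9 + exp(3*z)*cos(z)/3).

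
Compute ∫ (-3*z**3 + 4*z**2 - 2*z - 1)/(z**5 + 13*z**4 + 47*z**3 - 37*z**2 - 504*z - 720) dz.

-13*log(z - 3)/588 - 61*log(z + 3)/6 - 983*log(z + 4)/49 + 121*log(z + 5)/4 - 263/(7*z + 28) + C

Factor the denominator: (z - 3)*(z + 3)*(z + 4)**2*(z + 5).
Partial-fraction decomposition: 121/(4*(z + 5)) - 983/(49*(z + 4)) + 263/(7*(z + 4)**2) - 61/(6*(z + 3)) - 13/(588*(z - 3)).
Integrate each term; A/(z−a) gives A·log|z−a|; A/(z−a)² gives −A/(z−a).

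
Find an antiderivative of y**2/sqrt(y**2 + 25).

Substitute y = 5·tan(θ), so dy = 5·sec(θ)^2 dθ and the radical becomes sqrt(y**2 + 25) = 5·sec(θ) by the Pythagorean identity.
Integrate the resulting trig expression in θ, then back-substitute tan(θ) = y/5, sec(θ) = sqrt(y**2 + 25)/5 (absorbing any constant into C).

y*sqrt(y**2 + 25)/2 - 25*log(y + sqrt(y**2 + 25))/2 + C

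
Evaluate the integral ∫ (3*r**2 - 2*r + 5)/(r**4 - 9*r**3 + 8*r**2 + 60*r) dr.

log(r)/12 + 101*log(r - 6)/48 - 2*log(r - 5) - 3*log(r + 2)/16 + C

Factor the denominator: r*(r - 6)*(r - 5)*(r + 2).
Partial-fraction decomposition: -3/(16*(r + 2)) - 2/(r - 5) + 101/(48*(r - 6)) + 1/(12*r).
Integrate each term: A/(r−a) contributes A·log|r−a|.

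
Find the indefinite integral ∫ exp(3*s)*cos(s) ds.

Let I denote the integral. Integrate by parts with u = cos(s), dv = exp(3*s) ds, so v = exp(3*s)/3: I = exp(3*s)*cos(s)/3 + (1/3)·∫ exp(3*s)*sin(s) ds.
Apply parts again with u = sin(s), dv = exp(3*s) ds: ∫ exp(3*s)*sin(s) ds = exp(3*s)*sin(s)/3 − (1/3)·I. Substituting back brings back I: I = exp(3*s)*sin(s)/9 + exp(3*s)*cos(s)/3 − (1/9)·I.
Solving for I: (1 + 1/9)·I equals the remaining terms, so I = (9/10)·(exp(3*s)*sin(s)/9 + exp(3*s)*cos(s)/3).

exp(3*s)*sin(s)/10 + 3*exp(3*s)*cos(s)/10 + C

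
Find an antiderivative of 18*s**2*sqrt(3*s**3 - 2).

4*(3*s**3 - 2)**(3/2)/3 + C

Let u = 3*s**3 - 2, so du = (9*s**2) ds.
Rewriting, the integral becomes 2·∫ √u du = 2·(2/3)u^(3/2).
Substituting back, u = 3*s**3 - 2.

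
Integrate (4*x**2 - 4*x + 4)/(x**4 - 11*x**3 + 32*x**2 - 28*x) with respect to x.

Factor the denominator: x*(x - 7)*(x - 2)**2.
Partial-fraction decomposition: -21/(25*(x - 2)) - 6/(5*(x - 2)**2) + 172/(175*(x - 7)) - 1/(7*x).
Integrate each term; A/(x−a) gives A·log|x−a|; A/(x−a)² gives −A/(x−a).

-log(x)/7 + 172*log(x - 7)/175 - 21*log(x - 2)/25 + 6/(5*x - 10) + C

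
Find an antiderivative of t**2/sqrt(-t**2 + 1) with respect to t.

Substitute t = sin(θ), so dt = cos(θ) dθ and the radical becomes sqrt(-t**2 + 1) = cos(θ) by the Pythagorean identity.
Integrate the resulting trig expression in θ, then back-substitute θ = asin(t), sin(θ) = t, cos(θ) = sqrt(-t**2 + 1) (absorbing any constant into C).

-t*sqrt(-t**2 + 1)/2 + asin(t)/2 + C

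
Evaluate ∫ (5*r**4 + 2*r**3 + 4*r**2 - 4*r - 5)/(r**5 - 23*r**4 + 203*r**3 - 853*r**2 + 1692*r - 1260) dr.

6427*log(r - 7)/20 - 7027*log(r - 6)/12 + 575*log(r - 5)/2 - 239*log(r - 3)/12 + 33*log(r - 2)/20 + C

Factor the denominator: (r - 7)*(r - 6)*(r - 5)*(r - 3)*(r - 2).
Partial-fraction decomposition: 33/(20*(r - 2)) - 239/(12*(r - 3)) + 575/(2*(r - 5)) - 7027/(12*(r - 6)) + 6427/(20*(r - 7)).
Integrate each term: A/(r−a) contributes A·log|r−a|.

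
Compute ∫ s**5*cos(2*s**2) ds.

s**4*sin(2*s**2)/4 + s**2*cos(2*s**2)/4 - sin(2*s**2)/8 + C

Let u = s², du = 2s ds; rewrite as (1/2)∫ u^2·cos(2u) du.
Now integrate by parts 2 times.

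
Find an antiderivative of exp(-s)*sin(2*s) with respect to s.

-exp(-s)*sin(2*s)/5 - 2*exp(-s)*cos(2*s)/5 + C

Let I denote the integral. Integrate by parts with u = sin(2*s), dv = exp(-s) ds, so v = -exp(-s): I = -exp(-s)*sin(2*s) + 2·∫ exp(-s)*cos(2*s) ds.
Apply parts again with u = cos(2*s), dv = exp(-s) ds: ∫ exp(-s)*cos(2*s) ds = -exp(-s)*cos(2*s) − 2·I. Substituting back brings back I: I = -exp(-s)*sin(2*s) - 2*exp(-s)*cos(2*s) − 4·I.
Solving for I: (1 + 4)·I equals the remaining terms, so I = (1/5)·(-exp(-s)*sin(2*s) - 2*exp(-s)*cos(2*s)).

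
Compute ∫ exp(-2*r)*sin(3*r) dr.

Let I denote the integral. Integrate by parts with u = sin(3*r), dv = exp(-2*r) dr, so v = -exp(-2*r)/2: I = -exp(-2*r)*sin(3*r)/2 + (3/2)·∫ exp(-2*r)*cos(3*r) dr.
Apply parts again with u = cos(3*r), dv = exp(-2*r) dr: ∫ exp(-2*r)*cos(3*r) dr = -exp(-2*r)*cos(3*r)/2 − (3/2)·I. Substituting back brings back I: I = -exp(-2*r)*sin(3*r)/2 - 3*exp(-2*r)*cos(3*r)/4 − (9/4)·I.
Solving for I: (1 + 9/4)·I equals the remaining terms, so I = (4/13)·(-exp(-2*r)*sin(3*r)/2 - 3*exp(-2*r)*cos(3*r)/4).

-2*exp(-2*r)*sin(3*r)/13 - 3*exp(-2*r)*cos(3*r)/13 + C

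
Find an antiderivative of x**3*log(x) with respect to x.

x**4*log(x)/4 - x**4/16 + C

Use integration by parts with u = log(x), dv = x**3 dx.
Then du = 1/x dx and v = x**4/4.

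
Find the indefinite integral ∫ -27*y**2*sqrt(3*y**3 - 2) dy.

Let u = 3*y**3 - 2, so du = (9*y**2) dy.
Rewriting, the integral becomes -3·∫ √u du = -3·(2/3)u^(3/2).
Substituting back, u = 3*y**3 - 2.

-2*(3*y**3 - 2)**(3/2) + C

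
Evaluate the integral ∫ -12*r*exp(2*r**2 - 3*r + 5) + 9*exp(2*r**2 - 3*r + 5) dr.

-3*exp(2*r**2 - 3*r + 5) + C

Let u = 2*r**2 - 3*r + 5, so du = (4*r - 3) dr.
Rewriting, the integral becomes -3·∫ e^u du = -3·e^u.
Substituting back, u = 2*r**2 - 3*r + 5.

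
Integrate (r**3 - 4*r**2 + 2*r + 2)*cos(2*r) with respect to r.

Use integration by parts with u = r**3 - 4*r**2 + 2*r + 2, dv = cos(2*r) dr, so v = sin(2*r)/2.
Apply parts 3 times (tabular method): alternate signs, differentiate u down to 0, integrate dv up.

r**3*sin(2*r)/2 - 2*r**2*sin(2*r) + 3*r**2*cos(2*r)/4 + r*sin(2*r)/4 - 2*r*cos(2*r) + 2*sin(2*r) + cos(2*r)/8 + C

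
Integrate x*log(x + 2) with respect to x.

x**2*log(x + 2)/2 - x**2/4 + x - 2*log(x + 2) + C

Use integration by parts with u = log(x + 2), dv = x dx.
Then du = 1/(x + 2) dx and v = x**2/2.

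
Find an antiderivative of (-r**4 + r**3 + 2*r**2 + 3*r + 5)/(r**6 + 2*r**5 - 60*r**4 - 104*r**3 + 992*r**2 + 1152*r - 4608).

Factor the denominator: (r - 6)*(r - 4)*(r - 2)*(r + 4)**2*(r + 6).
Partial-fraction decomposition: 1453/(3840*(r + 6)) - 7751/(23040*(r + 4)) + 59/(192*(r + 4)**2) + 11/(2304*(r - 2)) + 143/(2560*(r - 4)) - 197/(1920*(r - 6)).
Integrate each term; A/(r−a) gives A·log|r−a|; A/(r−a)² gives −A/(r−a).

-197*log(r - 6)/1920 + 143*log(r - 4)/2560 + 11*log(r - 2)/2304 - 7751*log(r + 4)/23040 + 1453*log(r + 6)/3840 - 59/(192*r + 768) + C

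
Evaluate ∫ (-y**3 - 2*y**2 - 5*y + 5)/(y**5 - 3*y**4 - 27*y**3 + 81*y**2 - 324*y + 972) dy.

Factor the denominator: (y - 6)*(y - 3)*(y + 6)*(y**2 + 9).
Partial-fraction decomposition: (35*y + 33)/(810*(y**2 + 9)) + 179/(4860*(y + 6)) + 55/(486*(y - 3)) - 313/(1620*(y - 6)).
Integrate each term; A/(y−a) gives A·log|y−a|; the (By+D)/(y²+p²) term gives a log and an atan.

-313*log(y - 6)/1620 + 55*log(y - 3)/486 + 179*log(y + 6)/4860 + 7*log(y**2 + 9)/324 + 11*atan(y/3)/810 + C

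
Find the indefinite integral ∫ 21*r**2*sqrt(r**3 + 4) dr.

14*(r**3 + 4)**(3/2)/3 + C

Let u = r**3 + 4, so du = (3*r**2) dr.
Rewriting, the integral becomes 7·∫ √u du = 7·(2/3)u^(3/2).
Substituting back, u = r**3 + 4.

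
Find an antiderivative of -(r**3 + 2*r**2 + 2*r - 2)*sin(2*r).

Use integration by parts with u = r**3 + 2*r**2 + 2*r - 2, dv = -sin(2*r) dr, so v = cos(2*r)/2.
Apply parts 3 times (tabular method): alternate signs, differentiate u down to 0, integrate dv up.

r**3*cos(2*r)/2 - 3*r**2*sin(2*r)/4 + r**2*cos(2*r) - r*sin(2*r) + r*cos(2*r)/4 - sin(2*r)/8 - 3*cos(2*r)/2 + C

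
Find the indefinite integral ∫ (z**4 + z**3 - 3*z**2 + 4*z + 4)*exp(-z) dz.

(-z**4 - 5*z**3 - 12*z**2 - 28*z - 32)*exp(-z) + C

Use integration by parts with u = z**4 + z**3 - 3*z**2 + 4*z + 4, dv = exp(-z) dz, so v = -exp(-z).
Apply parts 4 times (tabular method): alternate signs, differentiate u down to 0, integrate dv up.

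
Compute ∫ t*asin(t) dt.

Use integration by parts with u = arcsin(t), dv = t dt.
Then du = 1/sqrt(-t**2 + 1) dt.

t**2*asin(t)/2 + t*sqrt(-t**2 + 1)/4 - asin(t)/4 + C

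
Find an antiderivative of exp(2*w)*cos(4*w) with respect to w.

Let I denote the integral. Integrate by parts with u = cos(4*w), dv = exp(2*w) dw, so v = exp(2*w)/2: I = exp(2*w)*cos(4*w)/2 + 2·∫ exp(2*w)*sin(4*w) dw.
Apply parts again with u = sin(4*w), dv = exp(2*w) dw: ∫ exp(2*w)*sin(4*w) dw = exp(2*w)*sin(4*w)/2 − 2·I. Substituting back brings back I: I = exp(2*w)*sin(4*w) + exp(2*w)*cos(4*w)/2 − 4·I.
Solving for I: (1 + 4)·I equals the remaining terms, so I = (1/5)·(exp(2*w)*sin(4*w) + exp(2*w)*cos(4*w)/2).

exp(2*w)*sin(4*w)/5 + exp(2*w)*cos(4*w)/10 + C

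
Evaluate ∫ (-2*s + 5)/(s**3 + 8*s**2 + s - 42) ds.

log(s - 2)/45 - 11*log(s + 3)/20 + 19*log(s + 7)/36 + C

Factor the denominator: (s - 2)*(s + 3)*(s + 7).
Partial-fraction decomposition: 19/(36*(s + 7)) - 11/(20*(s + 3)) + 1/(45*(s - 2)).
Integrate each term: A/(s−a) contributes A·log|s−a|.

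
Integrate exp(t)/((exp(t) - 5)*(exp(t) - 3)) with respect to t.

log(exp(t) - 5)/2 - log(exp(t) - 3)/2 + C

Let u = e^t, du = e^t dt.
The integral becomes ∫ du/((u-5)(u-3)); decompose into partial fractions.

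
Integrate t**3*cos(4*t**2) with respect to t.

t**2*sin(4*t**2)/8 + cos(4*t**2)/32 + C

Let u = t², du = 2t dt; rewrite as (1/2)∫ u^1·cos(4u) du.
Now integrate by parts 1 time.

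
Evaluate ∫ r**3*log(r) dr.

Use integration by parts with u = log(r), dv = r**3 dr.
Then du = 1/r dr and v = r**4/4.

r**4*log(r)/4 - r**4/16 + C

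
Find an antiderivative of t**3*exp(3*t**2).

Let u = t², du = 2t dt; rewrite as (1/2)∫ u^1·exp(3u) du.
Now integrate by parts 1 time.

(3*t**2 - 1)*exp(3*t**2)/18 + C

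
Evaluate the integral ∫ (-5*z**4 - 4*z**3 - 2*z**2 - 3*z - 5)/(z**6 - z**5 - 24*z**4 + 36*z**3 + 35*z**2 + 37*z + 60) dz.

Factor the denominator: (z - 4)*(z - 3)*(z + 1)*(z + 5)*(z**2 + 1).
Partial-fraction decomposition: (3*z - 5)/(68*(z**2 + 1)) + 205/(576*(z + 5)) - 1/(32*(z + 1)) + 109/(64*(z - 3)) - 317/(153*(z - 4)).
Integrate each term; A/(z−a) gives A·log|z−a|; the (Bz+D)/(z²+p²) term gives a log and an atan.

-317*log(z - 4)/153 + 109*log(z - 3)/64 - log(z + 1)/32 + 205*log(z + 5)/576 + 3*log(z**2 + 1)/136 - 5*atan(z)/68 + C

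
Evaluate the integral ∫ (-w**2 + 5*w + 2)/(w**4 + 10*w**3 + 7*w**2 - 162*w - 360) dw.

Factor the denominator: (w - 4)*(w + 3)*(w + 5)*(w + 6).
Partial-fraction decomposition: 32/(15*(w + 6)) - 8/(3*(w + 5)) + 11/(21*(w + 3)) + 1/(105*(w - 4)).
Integrate each term: A/(w−a) contributes A·log|w−a|.

log(w - 4)/105 + 11*log(w + 3)/21 - 8*log(w + 5)/3 + 32*log(w + 6)/15 + C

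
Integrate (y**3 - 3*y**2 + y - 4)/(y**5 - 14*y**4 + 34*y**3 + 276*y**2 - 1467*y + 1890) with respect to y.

199*log(y - 7)/192 - 10*log(y - 6)/9 + 229*log(y - 3)/2304 - 19*log(y + 5)/768 + 1/(96*y - 288) + C

Factor the denominator: (y - 7)*(y - 6)*(y - 3)**2*(y + 5).
Partial-fraction decomposition: -19/(768*(y + 5)) + 229/(2304*(y - 3)) - 1/(96*(y - 3)**2) - 10/(9*(y - 6)) + 199/(192*(y - 7)).
Integrate each term; A/(y−a) gives A·log|y−a|; A/(y−a)² gives −A/(y−a).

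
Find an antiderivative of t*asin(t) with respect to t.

Use integration by parts with u = arcsin(t), dv = t dt.
Then du = 1/sqrt(-t**2 + 1) dt.

t**2*asin(t)/2 + t*sqrt(-t**2 + 1)/4 - asin(t)/4 + C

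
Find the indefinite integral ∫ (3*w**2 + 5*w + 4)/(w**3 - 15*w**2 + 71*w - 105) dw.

Factor the denominator: (w - 7)*(w - 5)*(w - 3).
Partial-fraction decomposition: 23/(4*(w - 3)) - 26/(w - 5) + 93/(4*(w - 7)).
Integrate each term: A/(w−a) contributes A·log|w−a|.

93*log(w - 7)/4 - 26*log(w - 5) + 23*log(w - 3)/4 + C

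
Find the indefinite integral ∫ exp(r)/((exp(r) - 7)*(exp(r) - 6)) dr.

Let u = e^r, du = e^r dr.
The integral becomes ∫ du/((u-7)(u-6)); decompose into partial fractions.

log(exp(r) - 7) - log(exp(r) - 6) + C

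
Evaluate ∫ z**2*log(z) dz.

z**3*log(z)/3 - z**3/9 + C

Use integration by parts with u = log(z), dv = z**2 dz.
Then du = 1/z dz and v = z**3/3.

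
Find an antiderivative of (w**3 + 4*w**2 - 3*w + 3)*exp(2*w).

Use integration by parts with u = w**3 + 4*w**2 - 3*w + 3, dv = exp(2*w) dw, so v = exp(2*w)/2.
Apply parts 3 times (tabular method): alternate signs, differentiate u down to 0, integrate dv up.

(4*w**3 + 10*w**2 - 22*w + 23)*exp(2*w)/8 + C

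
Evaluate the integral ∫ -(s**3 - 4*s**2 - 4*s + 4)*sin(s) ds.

s**3*cos(s) - 3*s**2*sin(s) - 4*s**2*cos(s) + 8*s*sin(s) - 10*s*cos(s) + 10*sin(s) + 12*cos(s) + C

Use integration by parts with u = s**3 - 4*s**2 - 4*s + 4, dv = -sin(s) ds, so v = cos(s).
Apply parts 3 times (tabular method): alternate signs, differentiate u down to 0, integrate dv up.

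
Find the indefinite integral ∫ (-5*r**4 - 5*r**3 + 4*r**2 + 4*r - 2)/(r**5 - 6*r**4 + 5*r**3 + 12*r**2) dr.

29*log(r)/72 - 761*log(r - 4)/40 + 247*log(r - 3)/18 - log(r + 1)/10 + 1/(6*r) + C

Factor the denominator: r**2*(r - 4)*(r - 3)*(r + 1).
Partial-fraction decomposition: -1/(10*(r + 1)) + 247/(18*(r - 3)) - 761/(40*(r - 4)) + 29/(72*r) - 1/(6*r**2).
Integrate each term; A/(r−a) gives A·log|r−a|; A/(r−a)² gives −A/(r−a).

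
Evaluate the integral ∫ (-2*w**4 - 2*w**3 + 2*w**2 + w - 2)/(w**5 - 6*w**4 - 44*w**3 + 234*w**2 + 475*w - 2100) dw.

Factor the denominator: (w - 7)*(w - 5)*(w - 3)*(w + 4)*(w + 5).
Partial-fraction decomposition: -319/(320*(w + 5)) + 358/(693*(w + 4)) - 197/(448*(w - 3)) + 1447/(360*(w - 5)) - 1795/(352*(w - 7)).
Integrate each term: A/(w−a) contributes A·log|w−a|.

-1795*log(w - 7)/352 + 1447*log(w - 5)/360 - 197*log(w - 3)/448 + 358*log(w + 4)/693 - 319*log(w + 5)/320 + C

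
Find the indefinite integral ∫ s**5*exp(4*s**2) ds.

Let u = s², du = 2s ds; rewrite as (1/2)∫ u^2·exp(4u) du.
Now integrate by parts 2 times.

(8*s**4 - 4*s**2 + 1)*exp(4*s**2)/64 + C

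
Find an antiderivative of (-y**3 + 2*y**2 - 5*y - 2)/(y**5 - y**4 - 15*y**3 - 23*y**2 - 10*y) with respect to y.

Factor the denominator: y*(y - 5)*(y + 1)**2*(y + 2).
Partial-fraction decomposition: 12/(7*(y + 2)) - 11/(6*(y + 1)) + (y + 1)**(-2) - 17/(210*(y - 5)) + 1/(5*y).
Integrate each term; A/(y−a) gives A·log|y−a|; A/(y−a)² gives −A/(y−a).

log(y)/5 - 17*log(y - 5)/210 - 11*log(y + 1)/6 + 12*log(y + 2)/7 - 1/(y + 1) + C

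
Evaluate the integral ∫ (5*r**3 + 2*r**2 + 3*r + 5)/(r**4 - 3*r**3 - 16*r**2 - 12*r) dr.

-5*log(r)/12 + 1175*log(r - 6)/336 - log(r + 1)/7 + 33*log(r + 2)/16 + C

Factor the denominator: r*(r - 6)*(r + 1)*(r + 2).
Partial-fraction decomposition: 33/(16*(r + 2)) - 1/(7*(r + 1)) + 1175/(336*(r - 6)) - 5/(12*r).
Integrate each term: A/(r−a) contributes A·log|r−a|.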